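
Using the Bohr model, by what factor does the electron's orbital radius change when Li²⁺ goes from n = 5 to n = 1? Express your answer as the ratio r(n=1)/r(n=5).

r ∝ Z^-1 · n^2; with Z fixed, r ∝ n^2.
r(n=1)/r(n=5) = (1/5)^2 = 1/25

1/25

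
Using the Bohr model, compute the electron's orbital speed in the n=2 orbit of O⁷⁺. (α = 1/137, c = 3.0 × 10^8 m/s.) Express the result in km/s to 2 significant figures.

8800 km/s

v_n = Zαc/n = 8 × 0.0073 × 3.0 × 10^8 / 2
    = 8800 km/s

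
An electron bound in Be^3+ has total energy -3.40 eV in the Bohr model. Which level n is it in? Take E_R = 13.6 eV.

8

E_n = −E_R Z²/n² ⇒ n² = E_R Z²/(−E_n) = 13.6 × 4² / 3.40 ≈ 64.00
n = 8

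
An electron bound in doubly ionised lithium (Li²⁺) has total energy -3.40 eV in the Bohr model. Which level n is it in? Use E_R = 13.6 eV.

6

E_n = −E_R Z²/n² ⇒ n² = E_R Z²/(−E_n) = 13.6 × 3² / 3.40 ≈ 36.00
n = 6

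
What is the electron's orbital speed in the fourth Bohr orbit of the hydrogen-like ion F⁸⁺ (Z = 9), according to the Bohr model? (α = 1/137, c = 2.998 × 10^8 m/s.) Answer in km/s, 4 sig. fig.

4924 km/s

v_n = Zαc/n = 9 × 0.007299 × 2.998 × 10^8 / 4
    = 4924 km/s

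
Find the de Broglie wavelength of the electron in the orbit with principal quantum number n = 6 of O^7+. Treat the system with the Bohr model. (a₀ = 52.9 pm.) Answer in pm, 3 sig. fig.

The Bohr quantisation condition is nλ = 2πr_n.
r_n = n²a₀/Z = 238 pm
λ = 2πr_n/n = 2π·238/6 = 249 pm

249 pm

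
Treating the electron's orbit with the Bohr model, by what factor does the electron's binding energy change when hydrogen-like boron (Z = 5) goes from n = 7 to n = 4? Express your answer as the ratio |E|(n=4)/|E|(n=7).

49/16

|E| ∝ Z^2 · n^-2; with Z fixed, |E| ∝ n^-2.
|E|(n=4)/|E|(n=7) = (4/7)^-2 = 49/16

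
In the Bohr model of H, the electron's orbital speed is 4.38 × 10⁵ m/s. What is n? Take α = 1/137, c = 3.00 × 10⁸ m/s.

v_n = Zαc/n ⇒ n = Zαc/v = 1 × 0.00730 × 3.00 × 10⁸ / 4.38 × 10⁵ ≈ 5.00
n = 5

5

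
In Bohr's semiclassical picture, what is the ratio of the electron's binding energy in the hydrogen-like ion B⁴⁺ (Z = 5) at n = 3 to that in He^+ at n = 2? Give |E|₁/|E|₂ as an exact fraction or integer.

25/9

|E| ∝ Z^2 · n^-2
|E|₁/|E|₂ = (5/2)^2 · (3/2)^-2 = 25/9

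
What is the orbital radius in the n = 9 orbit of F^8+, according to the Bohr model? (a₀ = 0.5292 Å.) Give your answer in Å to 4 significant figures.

4.763 Å

r_n = n²a₀/Z = 9² × 0.5292 / 9
    = 81 × 0.5292 / 9 = 4.763 Å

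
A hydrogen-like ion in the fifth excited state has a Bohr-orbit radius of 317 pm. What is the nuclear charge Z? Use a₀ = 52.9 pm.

r_n = n²a₀/Z ⇒ Z = n²a₀/r = 6² × 52.9 / 317 ≈ 6.01
Z = 6

6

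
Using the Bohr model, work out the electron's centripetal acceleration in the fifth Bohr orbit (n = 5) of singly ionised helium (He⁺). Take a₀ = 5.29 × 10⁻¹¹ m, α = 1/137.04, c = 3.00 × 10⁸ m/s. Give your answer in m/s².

r = n²a₀/Z = 6.61 × 10⁻¹⁰ m, v = Zαc/n = 8.76 × 10⁵ m/s
a = v²/r = (8.76 × 10⁵)² / 6.61 × 10⁻¹⁰ = 1.16 × 10²¹ m/s²

1.16 × 10²¹ m/s²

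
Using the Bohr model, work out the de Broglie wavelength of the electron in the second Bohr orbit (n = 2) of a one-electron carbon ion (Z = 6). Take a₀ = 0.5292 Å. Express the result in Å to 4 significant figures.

The Bohr quantisation condition is nλ = 2πr_n.
r_n = n²a₀/Z = 0.3528 Å
λ = 2πr_n/n = 2π·0.3528/2 = 1.108 Å

1.108 Å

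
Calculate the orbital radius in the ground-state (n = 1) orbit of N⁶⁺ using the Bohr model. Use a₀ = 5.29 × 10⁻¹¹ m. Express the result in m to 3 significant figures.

r_n = n²a₀/Z = 1² × 5.29 × 10⁻¹¹ / 7
    = 1 × 5.29 × 10⁻¹¹ / 7 = 7.56 × 10⁻¹² m

7.56 × 10⁻¹² m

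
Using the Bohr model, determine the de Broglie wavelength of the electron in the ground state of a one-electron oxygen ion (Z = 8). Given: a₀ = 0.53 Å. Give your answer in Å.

The Bohr quantisation condition is nλ = 2πr_n.
r_n = n²a₀/Z = 0.066 Å
λ = 2πr_n/n = 2π·0.066/1 = 0.42 Å

0.42 Å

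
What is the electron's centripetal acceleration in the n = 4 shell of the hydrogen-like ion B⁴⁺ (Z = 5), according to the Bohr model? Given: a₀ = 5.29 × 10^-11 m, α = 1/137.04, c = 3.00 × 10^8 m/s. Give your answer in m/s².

r = n²a₀/Z = 1.69 × 10^-10 m, v = Zαc/n = 2.74 × 10^6 m/s
a = v²/r = (2.74 × 10^6)² / 1.69 × 10^-10 = 4.42 × 10^22 m/s²

4.42 × 10^22 m/s²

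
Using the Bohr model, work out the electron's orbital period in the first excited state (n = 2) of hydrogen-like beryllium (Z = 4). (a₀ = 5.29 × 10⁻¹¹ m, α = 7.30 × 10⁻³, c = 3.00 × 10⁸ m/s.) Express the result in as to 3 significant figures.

r = n²a₀/Z = 2²·5.29 × 10⁻¹¹/4 = 5.29 × 10⁻¹¹ m
v = Zαc/n = 4·0.00730·3.00 × 10⁸/2 = 4.38 × 10⁶ m/s
T = 2πr/v = 7.59 × 10⁻¹⁷ s = 75.9 as

75.9 as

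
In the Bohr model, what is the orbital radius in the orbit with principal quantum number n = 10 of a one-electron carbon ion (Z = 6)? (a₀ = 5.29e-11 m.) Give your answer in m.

r_n = n²a₀/Z = 10² × 5.29e-11 / 6
    = 100 × 5.29e-11 / 6 = 8.82e-10 m

8.82e-10 m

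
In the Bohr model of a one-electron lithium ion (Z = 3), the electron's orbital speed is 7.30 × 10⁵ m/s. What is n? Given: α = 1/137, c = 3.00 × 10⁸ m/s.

9

v_n = Zαc/n ⇒ n = Zαc/v = 3 × 0.00730 × 3.00 × 10⁸ / 7.30 × 10⁵ ≈ 9.00
n = 9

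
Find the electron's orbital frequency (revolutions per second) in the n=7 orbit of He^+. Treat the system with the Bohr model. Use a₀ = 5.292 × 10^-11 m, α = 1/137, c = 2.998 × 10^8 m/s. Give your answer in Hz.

7.675 × 10^13 Hz

r = n²a₀/Z = 1.297 × 10^-9 m, v = Zαc/n = 6.252 × 10^5 m/s
f = v/(2πr) = 7.675 × 10^13 Hz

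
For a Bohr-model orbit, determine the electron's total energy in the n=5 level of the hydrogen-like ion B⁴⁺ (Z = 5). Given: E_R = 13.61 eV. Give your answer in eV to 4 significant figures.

-13.61 eV

E_n = −E_R·Z²/n² = −13.61 × 5²/5² = -13.61 eV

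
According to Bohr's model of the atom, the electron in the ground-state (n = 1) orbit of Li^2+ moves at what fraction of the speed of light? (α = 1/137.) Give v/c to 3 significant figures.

v_n = Zαc/n, so v/c = Zα/n = 3 × 0.00730 / 1 = 0.0219

0.0219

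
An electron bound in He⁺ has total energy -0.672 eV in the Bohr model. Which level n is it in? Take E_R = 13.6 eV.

9

E_n = −E_R Z²/n² ⇒ n² = E_R Z²/(−E_n) = 13.6 × 2² / 0.672 ≈ 80.95
n = 9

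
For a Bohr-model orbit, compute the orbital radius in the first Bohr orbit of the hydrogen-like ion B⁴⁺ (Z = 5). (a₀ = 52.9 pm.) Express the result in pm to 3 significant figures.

10.6 pm

r_n = n²a₀/Z = 1² × 52.9 / 5
    = 1 × 52.9 / 5 = 10.6 pm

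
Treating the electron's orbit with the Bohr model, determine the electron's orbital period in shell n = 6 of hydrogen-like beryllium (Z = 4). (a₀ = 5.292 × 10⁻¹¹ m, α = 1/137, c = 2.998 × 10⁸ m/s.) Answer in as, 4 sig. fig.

r = n²a₀/Z = 6²·5.292 × 10⁻¹¹/4 = 4.763 × 10⁻¹⁰ m
v = Zαc/n = 4·0.007299·2.998 × 10⁸/6 = 1.459 × 10⁶ m/s
T = 2πr/v = 2.051 × 10⁻¹⁵ s = 2051 as

2051 as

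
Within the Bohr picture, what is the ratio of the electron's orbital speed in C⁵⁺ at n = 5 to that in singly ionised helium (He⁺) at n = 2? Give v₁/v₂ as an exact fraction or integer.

6/5

v ∝ Z^1 · n^-1
v₁/v₂ = (6/2)^1 · (5/2)^-1 = 6/5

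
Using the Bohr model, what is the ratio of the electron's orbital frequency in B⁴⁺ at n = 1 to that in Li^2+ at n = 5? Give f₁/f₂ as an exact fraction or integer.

3125/9

f ∝ Z^2 · n^-3
f₁/f₂ = (5/3)^2 · (1/5)^-3 = 3125/9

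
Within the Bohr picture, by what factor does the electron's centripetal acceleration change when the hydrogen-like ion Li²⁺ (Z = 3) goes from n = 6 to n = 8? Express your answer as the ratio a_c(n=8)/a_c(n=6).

a_c ∝ Z^3 · n^-4; with Z fixed, a_c ∝ n^-4.
a_c(n=8)/a_c(n=6) = (8/6)^-4 = 81/256

81/256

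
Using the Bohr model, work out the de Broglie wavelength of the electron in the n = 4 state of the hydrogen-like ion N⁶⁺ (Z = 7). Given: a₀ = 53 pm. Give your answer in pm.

190 pm

The Bohr quantisation condition is nλ = 2πr_n.
r_n = n²a₀/Z = 120 pm
λ = 2πr_n/n = 2π·120/4 = 190 pm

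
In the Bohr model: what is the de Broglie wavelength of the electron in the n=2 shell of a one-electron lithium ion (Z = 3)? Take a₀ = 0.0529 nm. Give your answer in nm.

0.222 nm

The Bohr quantisation condition is nλ = 2πr_n.
r_n = n²a₀/Z = 0.0705 nm
λ = 2πr_n/n = 2π·0.0705/2 = 0.222 nm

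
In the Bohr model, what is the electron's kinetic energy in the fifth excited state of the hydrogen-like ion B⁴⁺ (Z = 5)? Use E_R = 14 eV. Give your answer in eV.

9.7 eV

For a Coulomb orbit the virial theorem gives K = −E_n.
E_n = −E_R·Z²/n², so K = E_R·Z²/n² = 14 × 5²/6² = 9.7 eV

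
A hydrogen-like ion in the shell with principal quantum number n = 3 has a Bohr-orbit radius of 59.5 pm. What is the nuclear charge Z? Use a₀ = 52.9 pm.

r_n = n²a₀/Z ⇒ Z = n²a₀/r = 3² × 52.9 / 59.5 ≈ 8.00
Z = 8

8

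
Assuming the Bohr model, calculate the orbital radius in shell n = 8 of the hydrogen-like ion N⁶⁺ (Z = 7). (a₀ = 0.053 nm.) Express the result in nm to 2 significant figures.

0.48 nm

r_n = n²a₀/Z = 8² × 0.053 / 7
    = 64 × 0.053 / 7 = 0.48 nm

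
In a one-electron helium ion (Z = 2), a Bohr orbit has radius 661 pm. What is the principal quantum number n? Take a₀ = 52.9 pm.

r_n = n²a₀/Z ⇒ n² = rZ/a₀ = 661 × 2 / 52.9 ≈ 24.99
n = 5

5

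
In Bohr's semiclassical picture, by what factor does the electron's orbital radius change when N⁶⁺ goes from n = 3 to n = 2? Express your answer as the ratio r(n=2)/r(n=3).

4/9

r ∝ Z^-1 · n^2; with Z fixed, r ∝ n^2.
r(n=2)/r(n=3) = (2/3)^2 = 4/9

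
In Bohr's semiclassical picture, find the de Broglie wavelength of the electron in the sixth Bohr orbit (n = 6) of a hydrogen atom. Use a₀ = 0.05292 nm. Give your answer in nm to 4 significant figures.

1.995 nm

The Bohr quantisation condition is nλ = 2πr_n.
r_n = n²a₀/Z = 1.905 nm
λ = 2πr_n/n = 2π·1.905/6 = 1.995 nm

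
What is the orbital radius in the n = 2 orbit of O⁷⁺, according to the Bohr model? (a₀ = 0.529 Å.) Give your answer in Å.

r_n = n²a₀/Z = 2² × 0.529 / 8
    = 4 × 0.529 / 8 = 0.265 Å

0.265 Å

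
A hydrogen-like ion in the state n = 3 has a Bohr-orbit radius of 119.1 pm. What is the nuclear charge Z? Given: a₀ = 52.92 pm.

4

r_n = n²a₀/Z ⇒ Z = n²a₀/r = 3² × 52.92 / 119.1 ≈ 4.00
Z = 4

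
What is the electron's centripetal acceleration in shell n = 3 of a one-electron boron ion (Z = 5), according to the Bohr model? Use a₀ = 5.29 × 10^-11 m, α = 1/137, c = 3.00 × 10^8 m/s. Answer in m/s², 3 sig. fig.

1.40 × 10^23 m/s²

r = n²a₀/Z = 9.52 × 10^-11 m, v = Zαc/n = 3.65 × 10^6 m/s
a = v²/r = (3.65 × 10^6)² / 9.52 × 10^-11 = 1.40 × 10^23 m/s²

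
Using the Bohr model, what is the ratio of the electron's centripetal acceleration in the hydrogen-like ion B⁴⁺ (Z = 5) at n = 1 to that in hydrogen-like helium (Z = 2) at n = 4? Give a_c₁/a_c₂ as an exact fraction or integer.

4000

a_c ∝ Z^3 · n^-4
a_c₁/a_c₂ = (5/2)^3 · (1/4)^-4 = 4000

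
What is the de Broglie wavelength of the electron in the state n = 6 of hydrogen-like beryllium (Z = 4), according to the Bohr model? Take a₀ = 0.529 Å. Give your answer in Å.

4.99 Å

The Bohr quantisation condition is nλ = 2πr_n.
r_n = n²a₀/Z = 4.76 Å
λ = 2πr_n/n = 2π·4.76/6 = 4.99 Å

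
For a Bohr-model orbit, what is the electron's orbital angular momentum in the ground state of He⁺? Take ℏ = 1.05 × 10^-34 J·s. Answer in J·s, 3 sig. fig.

1.05 × 10^-34 J·s

L_n = nℏ = 1 × 1.05 × 10^-34 = 1.05 × 10^-34 J·s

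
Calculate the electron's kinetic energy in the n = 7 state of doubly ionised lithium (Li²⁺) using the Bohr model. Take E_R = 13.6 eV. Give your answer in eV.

2.50 eV

For a Coulomb orbit the virial theorem gives K = −E_n.
E_n = −E_R·Z²/n², so K = E_R·Z²/n² = 13.6 × 3²/7² = 2.50 eV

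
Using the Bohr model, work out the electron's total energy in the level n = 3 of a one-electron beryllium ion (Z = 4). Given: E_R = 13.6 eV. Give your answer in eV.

E_n = −E_R·Z²/n² = −13.6 × 4²/3² = -24.2 eV

-24.2 eV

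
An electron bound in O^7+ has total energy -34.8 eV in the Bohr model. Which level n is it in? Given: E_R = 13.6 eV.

5

E_n = −E_R Z²/n² ⇒ n² = E_R Z²/(−E_n) = 13.6 × 8² / 34.8 ≈ 25.01
n = 5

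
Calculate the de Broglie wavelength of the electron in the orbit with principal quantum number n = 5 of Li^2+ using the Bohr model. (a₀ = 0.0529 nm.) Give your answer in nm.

0.554 nm

The Bohr quantisation condition is nλ = 2πr_n.
r_n = n²a₀/Z = 0.441 nm
λ = 2πr_n/n = 2π·0.441/5 = 0.554 nm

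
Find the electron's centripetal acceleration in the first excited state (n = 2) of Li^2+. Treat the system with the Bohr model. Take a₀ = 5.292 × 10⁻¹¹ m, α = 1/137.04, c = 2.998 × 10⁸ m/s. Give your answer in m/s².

r = n²a₀/Z = 7.056 × 10⁻¹¹ m, v = Zαc/n = 3.282 × 10⁶ m/s
a = v²/r = (3.282 × 10⁶)² / 7.056 × 10⁻¹¹ = 1.526 × 10²³ m/s²

1.526 × 10²³ m/s²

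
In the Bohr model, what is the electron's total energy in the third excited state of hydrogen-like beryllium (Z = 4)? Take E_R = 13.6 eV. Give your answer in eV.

E_n = −E_R·Z²/n² = −13.6 × 4²/4² = -13.6 eV

-13.6 eV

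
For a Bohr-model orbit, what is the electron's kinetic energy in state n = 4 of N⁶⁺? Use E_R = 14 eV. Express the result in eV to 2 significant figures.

43 eV

For a Coulomb orbit the virial theorem gives K = −E_n.
E_n = −E_R·Z²/n², so K = E_R·Z²/n² = 14 × 7²/4² = 43 eV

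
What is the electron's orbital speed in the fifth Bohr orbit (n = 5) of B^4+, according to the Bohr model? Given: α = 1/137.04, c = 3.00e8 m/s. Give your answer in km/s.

2190 km/s

v_n = Zαc/n = 5 × 0.00730 × 3.00e8 / 5
    = 2190 km/s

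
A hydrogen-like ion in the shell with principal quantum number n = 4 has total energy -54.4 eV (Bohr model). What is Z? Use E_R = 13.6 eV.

8

E_n = −E_R Z²/n² ⇒ Z² = −E_n n²/E_R = 54.4 × 4² / 13.6 ≈ 64.00
Z = 8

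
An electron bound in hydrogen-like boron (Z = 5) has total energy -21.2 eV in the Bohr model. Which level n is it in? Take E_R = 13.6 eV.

4

E_n = −E_R Z²/n² ⇒ n² = E_R Z²/(−E_n) = 13.6 × 5² / 21.2 ≈ 16.04
n = 4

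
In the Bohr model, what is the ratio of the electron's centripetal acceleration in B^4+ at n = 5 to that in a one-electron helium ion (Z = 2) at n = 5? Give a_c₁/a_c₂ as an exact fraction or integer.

125/8

a_c ∝ Z^3 · n^-4
a_c₁/a_c₂ = (5/2)^3 · (5/5)^-4 = 125/8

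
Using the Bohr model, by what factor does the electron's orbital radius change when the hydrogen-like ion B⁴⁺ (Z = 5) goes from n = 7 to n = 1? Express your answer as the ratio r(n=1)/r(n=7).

r ∝ Z^-1 · n^2; with Z fixed, r ∝ n^2.
r(n=1)/r(n=7) = (1/7)^2 = 1/49

1/49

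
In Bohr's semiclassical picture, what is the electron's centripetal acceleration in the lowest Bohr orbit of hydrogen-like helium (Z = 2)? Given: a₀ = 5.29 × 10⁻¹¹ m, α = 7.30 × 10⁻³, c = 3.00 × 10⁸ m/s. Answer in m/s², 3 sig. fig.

r = n²a₀/Z = 2.65 × 10⁻¹¹ m, v = Zαc/n = 4.38 × 10⁶ m/s
a = v²/r = (4.38 × 10⁶)² / 2.65 × 10⁻¹¹ = 7.25 × 10²³ m/s²

7.25 × 10²³ m/s²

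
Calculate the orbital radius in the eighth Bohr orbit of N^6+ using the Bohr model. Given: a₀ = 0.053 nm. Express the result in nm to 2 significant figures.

r_n = n²a₀/Z = 8² × 0.053 / 7
    = 64 × 0.053 / 7 = 0.48 nm

0.48 nm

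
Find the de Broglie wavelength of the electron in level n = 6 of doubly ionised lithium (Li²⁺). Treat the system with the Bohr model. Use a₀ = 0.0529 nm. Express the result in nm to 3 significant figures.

The Bohr quantisation condition is nλ = 2πr_n.
r_n = n²a₀/Z = 0.635 nm
λ = 2πr_n/n = 2π·0.635/6 = 0.665 nm

0.665 nm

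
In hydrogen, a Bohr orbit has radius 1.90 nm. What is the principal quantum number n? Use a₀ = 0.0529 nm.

r_n = n²a₀/Z ⇒ n² = rZ/a₀ = 1.90 × 1 / 0.0529 ≈ 35.92
n = 6

6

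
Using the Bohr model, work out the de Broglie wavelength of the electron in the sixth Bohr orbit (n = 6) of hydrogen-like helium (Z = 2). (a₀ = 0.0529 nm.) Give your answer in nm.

0.997 nm

The Bohr quantisation condition is nλ = 2πr_n.
r_n = n²a₀/Z = 0.952 nm
λ = 2πr_n/n = 2π·0.952/6 = 0.997 nm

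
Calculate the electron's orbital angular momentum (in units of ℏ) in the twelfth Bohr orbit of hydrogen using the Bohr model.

12

L_n = nℏ, so L/ℏ = n = 12.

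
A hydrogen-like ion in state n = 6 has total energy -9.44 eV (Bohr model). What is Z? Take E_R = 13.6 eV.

5

E_n = −E_R Z²/n² ⇒ Z² = −E_n n²/E_R = 9.44 × 6² / 13.6 ≈ 24.99
Z = 5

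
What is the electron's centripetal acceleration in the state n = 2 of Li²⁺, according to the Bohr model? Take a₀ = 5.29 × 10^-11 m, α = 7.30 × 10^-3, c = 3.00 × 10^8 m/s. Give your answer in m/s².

r = n²a₀/Z = 7.05 × 10^-11 m, v = Zαc/n = 3.29 × 10^6 m/s
a = v²/r = (3.29 × 10^6)² / 7.05 × 10^-11 = 1.53 × 10^23 m/s²

1.53 × 10^23 m/s²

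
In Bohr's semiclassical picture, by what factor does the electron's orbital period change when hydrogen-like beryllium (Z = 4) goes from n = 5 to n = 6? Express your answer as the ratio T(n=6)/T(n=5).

216/125

T ∝ Z^-2 · n^3; with Z fixed, T ∝ n^3.
T(n=6)/T(n=5) = (6/5)^3 = 216/125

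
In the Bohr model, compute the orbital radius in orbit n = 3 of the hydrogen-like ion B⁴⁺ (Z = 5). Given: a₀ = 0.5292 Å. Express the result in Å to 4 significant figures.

0.9526 Å

r_n = n²a₀/Z = 3² × 0.5292 / 5
    = 9 × 0.5292 / 5 = 0.9526 Å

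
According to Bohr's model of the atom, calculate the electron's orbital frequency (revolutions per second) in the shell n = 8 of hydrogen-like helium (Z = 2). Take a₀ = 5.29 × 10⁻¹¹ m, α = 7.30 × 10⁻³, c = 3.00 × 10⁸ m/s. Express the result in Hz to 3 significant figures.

r = n²a₀/Z = 1.69 × 10⁻⁹ m, v = Zαc/n = 5.47 × 10⁵ m/s
f = v/(2πr) = 5.15 × 10¹³ Hz

5.15 × 10¹³ Hz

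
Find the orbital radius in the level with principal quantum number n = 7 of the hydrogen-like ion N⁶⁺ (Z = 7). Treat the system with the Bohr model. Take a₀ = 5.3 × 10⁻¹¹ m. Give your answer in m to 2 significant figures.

r_n = n²a₀/Z = 7² × 5.3 × 10⁻¹¹ / 7
    = 49 × 5.3 × 10⁻¹¹ / 7 = 3.7 × 10⁻¹⁰ m

3.7 × 10⁻¹⁰ m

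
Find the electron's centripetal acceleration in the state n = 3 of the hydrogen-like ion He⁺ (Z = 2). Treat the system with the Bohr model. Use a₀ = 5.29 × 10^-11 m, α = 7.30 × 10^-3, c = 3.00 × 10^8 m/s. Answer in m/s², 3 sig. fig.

r = n²a₀/Z = 2.38 × 10^-10 m, v = Zαc/n = 1.46 × 10^6 m/s
a = v²/r = (1.46 × 10^6)² / 2.38 × 10^-10 = 8.95 × 10^21 m/s²

8.95 × 10^21 m/s²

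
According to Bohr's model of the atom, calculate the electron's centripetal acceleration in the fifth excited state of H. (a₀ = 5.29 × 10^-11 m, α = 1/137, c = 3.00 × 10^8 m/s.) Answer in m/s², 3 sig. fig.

r = n²a₀/Z = 1.90 × 10^-9 m, v = Zαc/n = 3.65 × 10^5 m/s
a = v²/r = (3.65 × 10^5)² / 1.90 × 10^-9 = 6.99 × 10^19 m/s²

6.99 × 10^19 m/s²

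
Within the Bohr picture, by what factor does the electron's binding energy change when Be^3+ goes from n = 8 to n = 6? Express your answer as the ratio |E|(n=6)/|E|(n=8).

|E| ∝ Z^2 · n^-2; with Z fixed, |E| ∝ n^-2.
|E|(n=6)/|E|(n=8) = (6/8)^-2 = 16/9

16/9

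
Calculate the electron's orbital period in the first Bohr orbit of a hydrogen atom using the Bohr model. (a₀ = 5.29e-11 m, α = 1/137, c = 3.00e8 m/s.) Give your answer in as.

r = n²a₀/Z = 1²·5.29e-11/1 = 5.29e-11 m
v = Zαc/n = 1·0.00730·3.00e8/1 = 2.19e6 m/s
T = 2πr/v = 1.52e-16 s = 152 as

152 as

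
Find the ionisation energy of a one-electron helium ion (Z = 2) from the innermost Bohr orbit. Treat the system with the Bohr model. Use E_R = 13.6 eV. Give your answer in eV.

E_n = −E_R·Z²/n² = −13.6 × 2²/1² eV = -54.4 eV
Ionisation energy = −E_n = 54.4 eV

54.4 eV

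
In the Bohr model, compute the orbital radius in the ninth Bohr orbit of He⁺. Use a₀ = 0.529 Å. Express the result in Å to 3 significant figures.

21.4 Å

r_n = n²a₀/Z = 9² × 0.529 / 2
    = 81 × 0.529 / 2 = 21.4 Å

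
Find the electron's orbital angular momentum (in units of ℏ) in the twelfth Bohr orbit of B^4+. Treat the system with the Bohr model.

L_n = nℏ, so L/ℏ = n = 12.

12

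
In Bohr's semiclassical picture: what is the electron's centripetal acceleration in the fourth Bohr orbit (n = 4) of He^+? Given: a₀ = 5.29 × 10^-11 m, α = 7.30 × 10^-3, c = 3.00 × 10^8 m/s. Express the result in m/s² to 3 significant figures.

2.83 × 10^21 m/s²

r = n²a₀/Z = 4.23 × 10^-10 m, v = Zαc/n = 1.09 × 10^6 m/s
a = v²/r = (1.09 × 10^6)² / 4.23 × 10^-10 = 2.83 × 10^21 m/s²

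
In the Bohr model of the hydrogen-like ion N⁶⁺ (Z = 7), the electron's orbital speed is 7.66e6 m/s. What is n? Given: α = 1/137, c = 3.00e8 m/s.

2

v_n = Zαc/n ⇒ n = Zαc/v = 7 × 0.00730 × 3.00e8 / 7.66e6 ≈ 2.00
n = 2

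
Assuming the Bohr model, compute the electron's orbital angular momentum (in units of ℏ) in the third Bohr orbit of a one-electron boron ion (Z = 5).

L_n = nℏ, so L/ℏ = n = 3.

3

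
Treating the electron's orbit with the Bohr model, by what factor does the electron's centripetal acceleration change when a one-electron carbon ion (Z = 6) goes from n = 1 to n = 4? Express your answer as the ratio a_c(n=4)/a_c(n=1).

a_c ∝ Z^3 · n^-4; with Z fixed, a_c ∝ n^-4.
a_c(n=4)/a_c(n=1) = (4/1)^-4 = 1/256

1/256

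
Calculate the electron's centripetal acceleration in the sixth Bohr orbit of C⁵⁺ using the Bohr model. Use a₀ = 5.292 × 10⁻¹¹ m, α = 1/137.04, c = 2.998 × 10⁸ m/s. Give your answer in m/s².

1.507 × 10²² m/s²

r = n²a₀/Z = 3.175 × 10⁻¹⁰ m, v = Zαc/n = 2.188 × 10⁶ m/s
a = v²/r = (2.188 × 10⁶)² / 3.175 × 10⁻¹⁰ = 1.507 × 10²² m/s²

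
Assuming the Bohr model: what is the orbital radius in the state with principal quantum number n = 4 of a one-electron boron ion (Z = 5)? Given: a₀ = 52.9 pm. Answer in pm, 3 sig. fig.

169 pm

r_n = n²a₀/Z = 4² × 52.9 / 5
    = 16 × 52.9 / 5 = 169 pm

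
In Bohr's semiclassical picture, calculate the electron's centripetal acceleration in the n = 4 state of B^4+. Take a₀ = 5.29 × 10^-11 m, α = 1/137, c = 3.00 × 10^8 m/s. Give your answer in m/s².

4.43 × 10^22 m/s²

r = n²a₀/Z = 1.69 × 10^-10 m, v = Zαc/n = 2.74 × 10^6 m/s
a = v²/r = (2.74 × 10^6)² / 1.69 × 10^-10 = 4.43 × 10^22 m/s²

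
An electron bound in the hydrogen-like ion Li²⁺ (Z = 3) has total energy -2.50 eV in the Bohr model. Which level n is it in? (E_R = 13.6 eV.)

E_n = −E_R Z²/n² ⇒ n² = E_R Z²/(−E_n) = 13.6 × 3² / 2.50 ≈ 48.96
n = 7

7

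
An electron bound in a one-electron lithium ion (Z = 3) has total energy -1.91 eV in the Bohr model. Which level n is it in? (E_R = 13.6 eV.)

8

E_n = −E_R Z²/n² ⇒ n² = E_R Z²/(−E_n) = 13.6 × 3² / 1.91 ≈ 64.08
n = 8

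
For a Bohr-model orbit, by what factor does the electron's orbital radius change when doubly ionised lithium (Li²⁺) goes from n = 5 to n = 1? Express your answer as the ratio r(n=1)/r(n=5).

r ∝ Z^-1 · n^2; with Z fixed, r ∝ n^2.
r(n=1)/r(n=5) = (1/5)^2 = 1/25

1/25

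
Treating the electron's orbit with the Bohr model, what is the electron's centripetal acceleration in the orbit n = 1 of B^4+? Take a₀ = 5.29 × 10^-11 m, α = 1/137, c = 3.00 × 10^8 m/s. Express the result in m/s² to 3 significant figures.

r = n²a₀/Z = 1.06 × 10^-11 m, v = Zαc/n = 1.09 × 10^7 m/s
a = v²/r = (1.09 × 10^7)² / 1.06 × 10^-11 = 1.13 × 10^25 m/s²

1.13 × 10^25 m/s²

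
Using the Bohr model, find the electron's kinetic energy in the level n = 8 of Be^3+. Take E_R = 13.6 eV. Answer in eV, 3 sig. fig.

3.40 eV

For a Coulomb orbit the virial theorem gives K = −E_n.
E_n = −E_R·Z²/n², so K = E_R·Z²/n² = 13.6 × 4²/8² = 3.40 eV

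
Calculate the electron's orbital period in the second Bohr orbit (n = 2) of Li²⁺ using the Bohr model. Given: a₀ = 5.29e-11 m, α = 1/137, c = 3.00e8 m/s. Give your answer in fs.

r = n²a₀/Z = 2²·5.29e-11/3 = 7.05e-11 m
v = Zαc/n = 3·0.00730·3.00e8/2 = 3.28e6 m/s
T = 2πr/v = 1.35e-16 s = 0.135 fs

0.135 fs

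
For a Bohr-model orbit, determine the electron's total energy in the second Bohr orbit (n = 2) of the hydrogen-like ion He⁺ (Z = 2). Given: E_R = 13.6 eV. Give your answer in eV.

-13.6 eV

E_n = −E_R·Z²/n² = −13.6 × 2²/2² = -13.6 eV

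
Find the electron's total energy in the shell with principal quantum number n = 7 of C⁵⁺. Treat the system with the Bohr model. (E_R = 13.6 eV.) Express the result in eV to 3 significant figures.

-9.99 eV

E_n = −E_R·Z²/n² = −13.6 × 6²/7² = -9.99 eV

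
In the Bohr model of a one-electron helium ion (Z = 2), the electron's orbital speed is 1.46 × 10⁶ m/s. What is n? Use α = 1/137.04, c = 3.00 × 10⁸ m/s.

3

v_n = Zαc/n ⇒ n = Zαc/v = 2 × 0.00730 × 3.00 × 10⁸ / 1.46 × 10⁶ ≈ 3.00
n = 3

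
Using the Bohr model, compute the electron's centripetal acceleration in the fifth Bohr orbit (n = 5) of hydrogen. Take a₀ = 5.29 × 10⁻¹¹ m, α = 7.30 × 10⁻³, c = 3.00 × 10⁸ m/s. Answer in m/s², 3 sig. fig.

r = n²a₀/Z = 1.32 × 10⁻⁹ m, v = Zαc/n = 4.38 × 10⁵ m/s
a = v²/r = (4.38 × 10⁵)² / 1.32 × 10⁻⁹ = 1.45 × 10²⁰ m/s²

1.45 × 10²⁰ m/s²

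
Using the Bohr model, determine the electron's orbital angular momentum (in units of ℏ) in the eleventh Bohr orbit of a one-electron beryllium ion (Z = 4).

L_n = nℏ, so L/ℏ = n = 11.

11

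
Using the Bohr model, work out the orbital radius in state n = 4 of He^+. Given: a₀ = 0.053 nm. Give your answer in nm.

0.42 nm

r_n = n²a₀/Z = 4² × 0.053 / 2
    = 16 × 0.053 / 2 = 0.42 nm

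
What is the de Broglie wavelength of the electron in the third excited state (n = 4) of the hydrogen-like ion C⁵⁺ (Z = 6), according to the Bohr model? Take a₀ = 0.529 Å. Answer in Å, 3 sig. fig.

The Bohr quantisation condition is nλ = 2πr_n.
r_n = n²a₀/Z = 1.41 Å
λ = 2πr_n/n = 2π·1.41/4 = 2.22 Å

2.22 Å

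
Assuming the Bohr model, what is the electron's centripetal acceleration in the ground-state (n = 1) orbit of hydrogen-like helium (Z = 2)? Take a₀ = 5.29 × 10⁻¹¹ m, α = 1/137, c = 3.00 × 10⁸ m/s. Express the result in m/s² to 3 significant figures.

r = n²a₀/Z = 2.65 × 10⁻¹¹ m, v = Zαc/n = 4.38 × 10⁶ m/s
a = v²/r = (4.38 × 10⁶)² / 2.65 × 10⁻¹¹ = 7.25 × 10²³ m/s²

7.25 × 10²³ m/s²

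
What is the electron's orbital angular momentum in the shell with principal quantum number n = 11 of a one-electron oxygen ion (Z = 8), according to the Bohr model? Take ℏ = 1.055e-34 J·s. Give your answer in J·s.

L_n = nℏ = 11 × 1.055e-34 = 1.160e-33 J·s

1.160e-33 J·s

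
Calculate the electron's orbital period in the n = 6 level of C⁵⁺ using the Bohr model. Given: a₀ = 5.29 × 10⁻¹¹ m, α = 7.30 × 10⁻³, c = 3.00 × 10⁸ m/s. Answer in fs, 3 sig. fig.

r = n²a₀/Z = 6²·5.29 × 10⁻¹¹/6 = 3.17 × 10⁻¹⁰ m
v = Zαc/n = 6·0.00730·3.00 × 10⁸/6 = 2.19 × 10⁶ m/s
T = 2πr/v = 9.11 × 10⁻¹⁶ s = 0.911 fs

0.911 fs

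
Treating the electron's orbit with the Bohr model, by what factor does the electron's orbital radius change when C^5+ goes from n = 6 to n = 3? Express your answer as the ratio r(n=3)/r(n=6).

r ∝ Z^-1 · n^2; with Z fixed, r ∝ n^2.
r(n=3)/r(n=6) = (3/6)^2 = 1/4

1/4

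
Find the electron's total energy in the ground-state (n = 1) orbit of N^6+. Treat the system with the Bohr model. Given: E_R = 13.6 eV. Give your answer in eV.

E_n = −E_R·Z²/n² = −13.6 × 7²/1² = -666 eV

-666 eV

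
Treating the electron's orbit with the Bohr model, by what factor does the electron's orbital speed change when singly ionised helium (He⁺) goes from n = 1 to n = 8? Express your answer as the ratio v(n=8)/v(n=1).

v ∝ Z^1 · n^-1; with Z fixed, v ∝ n^-1.
v(n=8)/v(n=1) = (8/1)^-1 = 1/8

1/8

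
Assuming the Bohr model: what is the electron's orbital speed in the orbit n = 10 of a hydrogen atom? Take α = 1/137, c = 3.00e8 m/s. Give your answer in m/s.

2.19e5 m/s

v_n = Zαc/n = 1 × 0.00730 × 3.00e8 / 10
    = 2.19e5 m/s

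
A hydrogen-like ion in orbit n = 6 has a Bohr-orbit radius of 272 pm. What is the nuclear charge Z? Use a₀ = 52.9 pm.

r_n = n²a₀/Z ⇒ Z = n²a₀/r = 6² × 52.9 / 272 ≈ 7.00
Z = 7

7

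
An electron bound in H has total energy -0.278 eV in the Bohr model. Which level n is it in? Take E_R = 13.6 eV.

E_n = −E_R Z²/n² ⇒ n² = E_R Z²/(−E_n) = 13.6 × 1² / 0.278 ≈ 48.92
n = 7

7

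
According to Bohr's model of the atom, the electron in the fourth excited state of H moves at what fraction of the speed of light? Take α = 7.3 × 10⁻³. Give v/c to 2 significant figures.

0.0015

v_n = Zαc/n, so v/c = Zα/n = 1 × 0.0073 / 5 = 0.0015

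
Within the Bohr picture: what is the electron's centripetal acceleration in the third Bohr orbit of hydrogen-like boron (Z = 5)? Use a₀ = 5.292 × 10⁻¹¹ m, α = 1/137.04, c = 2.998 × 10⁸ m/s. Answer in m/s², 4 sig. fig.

1.396 × 10²³ m/s²

r = n²a₀/Z = 9.526 × 10⁻¹¹ m, v = Zαc/n = 3.646 × 10⁶ m/s
a = v²/r = (3.646 × 10⁶)² / 9.526 × 10⁻¹¹ = 1.396 × 10²³ m/s²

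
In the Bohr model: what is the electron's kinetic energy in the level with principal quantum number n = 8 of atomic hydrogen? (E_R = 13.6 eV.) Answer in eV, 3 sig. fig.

0.212 eV

For a Coulomb orbit the virial theorem gives K = −E_n.
E_n = −E_R·Z²/n², so K = E_R·Z²/n² = 13.6 × 1²/8² = 0.212 eV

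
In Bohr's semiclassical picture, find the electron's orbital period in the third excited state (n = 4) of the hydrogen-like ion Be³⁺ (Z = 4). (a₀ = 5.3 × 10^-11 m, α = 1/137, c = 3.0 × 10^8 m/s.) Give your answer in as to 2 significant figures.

610 as

r = n²a₀/Z = 4²·5.3 × 10^-11/4 = 2.1 × 10^-10 m
v = Zαc/n = 4·0.0073·3.0 × 10^8/4 = 2.2 × 10^6 m/s
T = 2πr/v = 6.1 × 10^-16 s = 610 as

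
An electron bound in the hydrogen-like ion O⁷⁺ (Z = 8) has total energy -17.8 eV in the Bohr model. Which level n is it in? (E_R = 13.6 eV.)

7

E_n = −E_R Z²/n² ⇒ n² = E_R Z²/(−E_n) = 13.6 × 8² / 17.8 ≈ 48.90
n = 7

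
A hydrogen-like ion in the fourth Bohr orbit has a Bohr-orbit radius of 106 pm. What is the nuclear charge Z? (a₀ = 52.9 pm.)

r_n = n²a₀/Z ⇒ Z = n²a₀/r = 4² × 52.9 / 106 ≈ 7.98
Z = 8

8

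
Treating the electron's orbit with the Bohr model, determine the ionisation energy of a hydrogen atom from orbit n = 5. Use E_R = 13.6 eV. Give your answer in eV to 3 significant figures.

0.544 eV

E_n = −E_R·Z²/n² = −13.6 × 1²/5² eV = -0.544 eV
Ionisation energy = −E_n = 0.544 eV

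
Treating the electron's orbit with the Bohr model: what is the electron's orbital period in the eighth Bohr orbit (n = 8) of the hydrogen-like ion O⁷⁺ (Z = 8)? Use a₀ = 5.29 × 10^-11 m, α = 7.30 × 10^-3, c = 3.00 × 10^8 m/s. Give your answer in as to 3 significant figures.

1210 as

r = n²a₀/Z = 8²·5.29 × 10^-11/8 = 4.23 × 10^-10 m
v = Zαc/n = 8·0.00730·3.00 × 10^8/8 = 2.19 × 10^6 m/s
T = 2πr/v = 1.21 × 10^-15 s = 1210 as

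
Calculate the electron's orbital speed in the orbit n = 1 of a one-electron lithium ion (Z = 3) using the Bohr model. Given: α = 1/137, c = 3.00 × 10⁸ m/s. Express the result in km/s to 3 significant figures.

v_n = Zαc/n = 3 × 0.00730 × 3.00 × 10⁸ / 1
    = 6570 km/s

6570 km/s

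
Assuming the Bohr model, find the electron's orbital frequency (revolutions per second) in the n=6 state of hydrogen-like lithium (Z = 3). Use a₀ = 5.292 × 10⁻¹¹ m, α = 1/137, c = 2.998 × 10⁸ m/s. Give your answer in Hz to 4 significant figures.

r = n²a₀/Z = 6.350 × 10⁻¹⁰ m, v = Zαc/n = 1.094 × 10⁶ m/s
f = v/(2πr) = 2.742 × 10¹⁴ Hz

2.742 × 10¹⁴ Hz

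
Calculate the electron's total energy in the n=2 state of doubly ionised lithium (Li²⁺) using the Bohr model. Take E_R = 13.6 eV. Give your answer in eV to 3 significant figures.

E_n = −E_R·Z²/n² = −13.6 × 3²/2² = -30.6 eV

-30.6 eV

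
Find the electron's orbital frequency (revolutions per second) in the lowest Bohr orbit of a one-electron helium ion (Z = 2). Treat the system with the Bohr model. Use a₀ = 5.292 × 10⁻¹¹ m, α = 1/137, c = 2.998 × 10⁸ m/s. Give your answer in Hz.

2.633 × 10¹⁶ Hz

r = n²a₀/Z = 2.646 × 10⁻¹¹ m, v = Zαc/n = 4.377 × 10⁶ m/s
f = v/(2πr) = 2.633 × 10¹⁶ Hz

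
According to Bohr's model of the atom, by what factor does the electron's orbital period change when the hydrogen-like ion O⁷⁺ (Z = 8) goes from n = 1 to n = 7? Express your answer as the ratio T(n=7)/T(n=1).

343

T ∝ Z^-2 · n^3; with Z fixed, T ∝ n^3.
T(n=7)/T(n=1) = (7/1)^3 = 343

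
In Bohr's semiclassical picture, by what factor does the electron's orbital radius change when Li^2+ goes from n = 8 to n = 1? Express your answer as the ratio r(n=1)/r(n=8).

1/64

r ∝ Z^-1 · n^2; with Z fixed, r ∝ n^2.
r(n=1)/r(n=8) = (1/8)^2 = 1/64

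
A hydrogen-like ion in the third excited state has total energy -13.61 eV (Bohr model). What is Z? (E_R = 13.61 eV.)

4

E_n = −E_R Z²/n² ⇒ Z² = −E_n n²/E_R = 13.61 × 4² / 13.61 ≈ 16.00
Z = 4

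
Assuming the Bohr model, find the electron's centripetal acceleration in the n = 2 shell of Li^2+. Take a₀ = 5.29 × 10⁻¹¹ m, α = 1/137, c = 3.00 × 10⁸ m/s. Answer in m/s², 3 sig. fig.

1.53 × 10²³ m/s²

r = n²a₀/Z = 7.05 × 10⁻¹¹ m, v = Zαc/n = 3.28 × 10⁶ m/s
a = v²/r = (3.28 × 10⁶)² / 7.05 × 10⁻¹¹ = 1.53 × 10²³ m/s²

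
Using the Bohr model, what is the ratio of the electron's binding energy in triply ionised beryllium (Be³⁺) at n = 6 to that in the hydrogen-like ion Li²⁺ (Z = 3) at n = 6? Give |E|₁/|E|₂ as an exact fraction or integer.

|E| ∝ Z^2 · n^-2
|E|₁/|E|₂ = (4/3)^2 · (6/6)^-2 = 16/9

16/9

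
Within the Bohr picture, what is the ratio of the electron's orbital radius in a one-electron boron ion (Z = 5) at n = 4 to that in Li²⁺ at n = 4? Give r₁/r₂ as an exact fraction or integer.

3/5

r ∝ Z^-1 · n^2
r₁/r₂ = (5/3)^-1 · (4/4)^2 = 3/5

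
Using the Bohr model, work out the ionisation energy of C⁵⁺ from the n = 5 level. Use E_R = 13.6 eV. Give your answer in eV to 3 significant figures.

E_n = −E_R·Z²/n² = −13.6 × 6²/5² eV = -19.6 eV
Ionisation energy = −E_n = 19.6 eV

19.6 eV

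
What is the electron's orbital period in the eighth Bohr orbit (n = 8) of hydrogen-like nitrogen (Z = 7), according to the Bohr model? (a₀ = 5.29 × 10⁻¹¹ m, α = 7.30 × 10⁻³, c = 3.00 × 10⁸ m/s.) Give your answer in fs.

r = n²a₀/Z = 8²·5.29 × 10⁻¹¹/7 = 4.84 × 10⁻¹⁰ m
v = Zαc/n = 7·0.00730·3.00 × 10⁸/8 = 1.92 × 10⁶ m/s
T = 2πr/v = 1.59 × 10⁻¹⁵ s = 1.59 fs

1.59 fs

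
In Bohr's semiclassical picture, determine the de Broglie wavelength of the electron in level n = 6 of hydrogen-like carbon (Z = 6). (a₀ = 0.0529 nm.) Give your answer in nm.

The Bohr quantisation condition is nλ = 2πr_n.
r_n = n²a₀/Z = 0.317 nm
λ = 2πr_n/n = 2π·0.317/6 = 0.332 nm

0.332 nm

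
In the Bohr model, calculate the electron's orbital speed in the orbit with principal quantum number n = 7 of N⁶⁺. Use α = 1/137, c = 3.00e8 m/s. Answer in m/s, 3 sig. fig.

v_n = Zαc/n = 7 × 0.00730 × 3.00e8 / 7
    = 2.19e6 m/s

2.19e6 m/s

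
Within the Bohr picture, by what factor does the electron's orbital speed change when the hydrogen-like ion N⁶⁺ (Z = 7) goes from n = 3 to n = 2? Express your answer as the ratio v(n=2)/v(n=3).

v ∝ Z^1 · n^-1; with Z fixed, v ∝ n^-1.
v(n=2)/v(n=3) = (2/3)^-1 = 3/2

3/2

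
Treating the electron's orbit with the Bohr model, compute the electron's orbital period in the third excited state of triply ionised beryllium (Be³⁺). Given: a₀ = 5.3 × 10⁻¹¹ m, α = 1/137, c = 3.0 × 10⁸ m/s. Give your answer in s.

r = n²a₀/Z = 4²·5.3 × 10⁻¹¹/4 = 2.1 × 10⁻¹⁰ m
v = Zαc/n = 4·0.0073·3.0 × 10⁸/4 = 2.2 × 10⁶ m/s
T = 2πr/v = 6.1 × 10⁻¹⁶ s

6.1 × 10⁻¹⁶ s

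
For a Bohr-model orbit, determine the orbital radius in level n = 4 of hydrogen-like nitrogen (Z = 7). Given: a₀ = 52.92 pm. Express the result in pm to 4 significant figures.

121.0 pm

r_n = n²a₀/Z = 4² × 52.92 / 7
    = 16 × 52.92 / 7 = 121.0 pm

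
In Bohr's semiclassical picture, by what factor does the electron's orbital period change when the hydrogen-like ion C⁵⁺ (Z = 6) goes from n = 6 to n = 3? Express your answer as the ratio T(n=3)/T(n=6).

T ∝ Z^-2 · n^3; with Z fixed, T ∝ n^3.
T(n=3)/T(n=6) = (3/6)^3 = 1/8

1/8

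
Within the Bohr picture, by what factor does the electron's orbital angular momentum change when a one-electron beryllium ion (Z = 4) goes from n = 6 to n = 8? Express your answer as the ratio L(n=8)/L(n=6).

4/3

L = nℏ depends only on n, so L ∝ n.
L(n=8)/L(n=6) = (8/6)^1 = 4/3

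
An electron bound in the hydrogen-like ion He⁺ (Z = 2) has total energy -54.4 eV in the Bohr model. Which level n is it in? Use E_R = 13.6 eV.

1

E_n = −E_R Z²/n² ⇒ n² = E_R Z²/(−E_n) = 13.6 × 2² / 54.4 ≈ 1.00
n = 1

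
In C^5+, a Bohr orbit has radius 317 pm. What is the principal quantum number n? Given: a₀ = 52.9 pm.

r_n = n²a₀/Z ⇒ n² = rZ/a₀ = 317 × 6 / 52.9 ≈ 35.95
n = 6

6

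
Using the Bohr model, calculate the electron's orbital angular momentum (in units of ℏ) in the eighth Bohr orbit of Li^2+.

L_n = nℏ, so L/ℏ = n = 8.

8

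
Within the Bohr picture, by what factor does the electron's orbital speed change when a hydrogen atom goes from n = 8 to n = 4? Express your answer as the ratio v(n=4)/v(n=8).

v ∝ Z^1 · n^-1; with Z fixed, v ∝ n^-1.
v(n=4)/v(n=8) = (4/8)^-1 = 2

2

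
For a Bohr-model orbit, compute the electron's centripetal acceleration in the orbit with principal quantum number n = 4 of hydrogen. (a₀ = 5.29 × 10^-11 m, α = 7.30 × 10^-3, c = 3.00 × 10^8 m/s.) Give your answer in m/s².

3.54 × 10^20 m/s²

r = n²a₀/Z = 8.46 × 10^-10 m, v = Zαc/n = 5.47 × 10^5 m/s
a = v²/r = (5.47 × 10^5)² / 8.46 × 10^-10 = 3.54 × 10^20 m/s²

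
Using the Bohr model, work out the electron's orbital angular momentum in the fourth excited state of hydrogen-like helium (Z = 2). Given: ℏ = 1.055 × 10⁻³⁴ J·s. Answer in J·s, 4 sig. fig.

5.275 × 10⁻³⁴ J·s

L_n = nℏ = 5 × 1.055 × 10⁻³⁴ = 5.275 × 10⁻³⁴ J·s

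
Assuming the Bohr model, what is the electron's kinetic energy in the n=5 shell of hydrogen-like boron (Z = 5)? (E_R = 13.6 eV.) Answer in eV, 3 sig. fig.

For a Coulomb orbit the virial theorem gives K = −E_n.
E_n = −E_R·Z²/n², so K = E_R·Z²/n² = 13.6 × 5²/5² = 13.6 eV

13.6 eV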